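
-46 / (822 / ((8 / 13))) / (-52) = 46 / 69459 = 0.00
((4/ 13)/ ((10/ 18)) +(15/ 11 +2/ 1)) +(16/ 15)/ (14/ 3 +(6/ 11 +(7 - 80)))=6240669/ 1599455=3.90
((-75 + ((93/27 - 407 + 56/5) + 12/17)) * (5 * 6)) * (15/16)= -1784935/136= -13124.52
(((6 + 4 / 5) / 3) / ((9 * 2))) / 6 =17 / 810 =0.02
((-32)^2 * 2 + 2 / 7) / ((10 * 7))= 7169 / 245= 29.26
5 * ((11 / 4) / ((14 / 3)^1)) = 165 / 56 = 2.95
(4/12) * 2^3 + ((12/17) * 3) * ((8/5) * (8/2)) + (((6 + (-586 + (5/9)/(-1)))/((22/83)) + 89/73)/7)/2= -219134003/1563660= -140.14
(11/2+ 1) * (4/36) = 0.72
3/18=1/6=0.17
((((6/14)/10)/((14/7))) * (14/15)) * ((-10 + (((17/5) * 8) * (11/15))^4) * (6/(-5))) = -5008399210006/1318359375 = -3798.96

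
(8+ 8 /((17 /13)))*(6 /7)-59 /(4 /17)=-113597 /476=-238.65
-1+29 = 28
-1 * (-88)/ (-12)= -22/ 3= -7.33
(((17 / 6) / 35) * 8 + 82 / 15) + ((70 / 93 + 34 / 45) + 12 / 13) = 1084822 / 126945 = 8.55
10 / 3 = 3.33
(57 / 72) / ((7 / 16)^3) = 9728 / 1029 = 9.45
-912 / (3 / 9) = -2736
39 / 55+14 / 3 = 887 / 165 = 5.38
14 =14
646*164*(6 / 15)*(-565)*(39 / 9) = -311263472 / 3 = -103754490.67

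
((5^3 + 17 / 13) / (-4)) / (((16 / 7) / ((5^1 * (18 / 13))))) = -258615 / 2704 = -95.64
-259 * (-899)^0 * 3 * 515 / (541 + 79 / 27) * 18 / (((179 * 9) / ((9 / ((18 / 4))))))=-3086910 / 187771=-16.44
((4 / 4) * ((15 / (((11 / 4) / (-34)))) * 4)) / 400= -1.85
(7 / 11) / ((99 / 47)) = 329 / 1089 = 0.30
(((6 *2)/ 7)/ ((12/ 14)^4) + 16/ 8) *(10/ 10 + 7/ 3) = 2795/ 162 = 17.25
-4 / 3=-1.33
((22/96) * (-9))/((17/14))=-231/136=-1.70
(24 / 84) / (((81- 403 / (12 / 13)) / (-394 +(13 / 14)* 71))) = 55116 / 209083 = 0.26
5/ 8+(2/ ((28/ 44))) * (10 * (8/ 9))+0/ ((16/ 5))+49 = 39091/ 504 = 77.56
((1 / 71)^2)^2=1 / 25411681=0.00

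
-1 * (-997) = 997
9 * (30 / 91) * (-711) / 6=-31995 / 91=-351.59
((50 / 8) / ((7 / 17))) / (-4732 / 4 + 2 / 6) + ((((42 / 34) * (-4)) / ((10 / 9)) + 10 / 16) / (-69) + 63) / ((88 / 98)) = 39128279803 / 557319840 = 70.21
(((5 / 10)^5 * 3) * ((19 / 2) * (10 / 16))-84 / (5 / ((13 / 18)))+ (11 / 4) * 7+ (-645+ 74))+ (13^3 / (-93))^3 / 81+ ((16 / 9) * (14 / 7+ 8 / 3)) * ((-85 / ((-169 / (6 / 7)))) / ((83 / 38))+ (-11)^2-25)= 168431316400265623 / 2339583914903040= 71.99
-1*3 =-3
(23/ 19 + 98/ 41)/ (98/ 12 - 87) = -1530/ 33497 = -0.05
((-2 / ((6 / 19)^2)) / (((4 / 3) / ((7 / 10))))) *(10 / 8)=-2527 / 192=-13.16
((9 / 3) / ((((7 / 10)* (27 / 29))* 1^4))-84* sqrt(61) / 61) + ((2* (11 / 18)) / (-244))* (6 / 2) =70529 / 15372-84* sqrt(61) / 61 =-6.17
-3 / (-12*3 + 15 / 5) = 1 / 11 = 0.09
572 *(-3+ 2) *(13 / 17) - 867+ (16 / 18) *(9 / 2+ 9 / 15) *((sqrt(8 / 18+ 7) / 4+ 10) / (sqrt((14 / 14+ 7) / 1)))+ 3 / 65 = -1441324 / 1105+ 17 *sqrt(2) *(sqrt(67)+ 120) / 180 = -1287.24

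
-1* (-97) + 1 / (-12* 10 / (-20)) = 583 / 6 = 97.17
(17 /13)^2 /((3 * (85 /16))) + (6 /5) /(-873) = 8682 /81965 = 0.11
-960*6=-5760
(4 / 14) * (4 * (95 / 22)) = 4.94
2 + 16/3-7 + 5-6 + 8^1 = 22/3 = 7.33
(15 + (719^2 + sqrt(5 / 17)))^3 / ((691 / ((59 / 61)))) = 804197931389479 * sqrt(85) / 12181639 + 138583676593075786288 / 716567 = 193400076658064.59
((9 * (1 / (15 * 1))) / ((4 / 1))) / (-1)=-3 / 20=-0.15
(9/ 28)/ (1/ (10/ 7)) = 45/ 98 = 0.46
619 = 619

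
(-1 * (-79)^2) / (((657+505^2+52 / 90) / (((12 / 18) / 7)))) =-93615 / 40270006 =-0.00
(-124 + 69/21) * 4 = -3380/7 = -482.86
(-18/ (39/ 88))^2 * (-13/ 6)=-46464/ 13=-3574.15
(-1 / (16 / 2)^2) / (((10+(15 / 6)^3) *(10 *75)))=-1 / 1230000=-0.00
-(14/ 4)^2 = -49/ 4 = -12.25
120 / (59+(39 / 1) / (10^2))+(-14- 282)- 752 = -6212072 / 5939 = -1045.98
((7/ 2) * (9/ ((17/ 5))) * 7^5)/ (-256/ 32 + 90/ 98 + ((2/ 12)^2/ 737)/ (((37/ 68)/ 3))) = -21222048393315/ 965130664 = -21988.78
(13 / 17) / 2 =13 / 34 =0.38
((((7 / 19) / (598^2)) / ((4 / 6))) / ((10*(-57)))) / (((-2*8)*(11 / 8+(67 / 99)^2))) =68607 / 742157080352480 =0.00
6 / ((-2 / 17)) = -51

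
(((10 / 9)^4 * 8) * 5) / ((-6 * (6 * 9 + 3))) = -200000 / 1121931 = -0.18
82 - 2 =80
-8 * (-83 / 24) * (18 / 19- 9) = -4233 / 19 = -222.79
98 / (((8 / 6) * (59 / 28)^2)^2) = 33882912 / 12117361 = 2.80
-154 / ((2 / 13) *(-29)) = 1001 / 29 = 34.52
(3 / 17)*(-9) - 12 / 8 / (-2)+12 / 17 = -9 / 68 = -0.13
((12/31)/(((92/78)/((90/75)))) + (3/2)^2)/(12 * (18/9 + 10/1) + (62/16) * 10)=37701/2606015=0.01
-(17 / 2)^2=-289 / 4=-72.25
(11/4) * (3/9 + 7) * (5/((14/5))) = 3025/84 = 36.01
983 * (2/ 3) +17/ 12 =2627/ 4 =656.75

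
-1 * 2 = -2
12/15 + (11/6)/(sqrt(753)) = 11 * sqrt(753)/4518 + 4/5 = 0.87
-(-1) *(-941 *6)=-5646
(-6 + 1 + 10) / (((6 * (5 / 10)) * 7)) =5 / 21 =0.24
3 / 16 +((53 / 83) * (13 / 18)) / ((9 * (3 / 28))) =0.67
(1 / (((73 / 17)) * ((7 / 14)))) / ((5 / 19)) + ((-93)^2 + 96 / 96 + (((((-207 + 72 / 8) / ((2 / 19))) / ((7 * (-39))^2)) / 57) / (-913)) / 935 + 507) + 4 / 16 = 9159.02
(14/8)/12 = 7/48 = 0.15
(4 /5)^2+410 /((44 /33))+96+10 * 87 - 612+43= 35257 /50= 705.14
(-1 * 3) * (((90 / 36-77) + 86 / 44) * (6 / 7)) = 2052 / 11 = 186.55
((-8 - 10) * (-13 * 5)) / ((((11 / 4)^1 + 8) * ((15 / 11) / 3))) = 10296 / 43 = 239.44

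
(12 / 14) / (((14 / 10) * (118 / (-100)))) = -1500 / 2891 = -0.52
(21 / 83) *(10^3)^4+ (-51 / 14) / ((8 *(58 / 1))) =136415999999995767 / 539168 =253012048192.76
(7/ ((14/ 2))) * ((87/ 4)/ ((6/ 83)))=2407/ 8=300.88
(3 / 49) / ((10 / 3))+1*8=3929 / 490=8.02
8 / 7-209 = -1455 / 7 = -207.86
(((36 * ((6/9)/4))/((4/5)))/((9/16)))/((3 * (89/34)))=1360/801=1.70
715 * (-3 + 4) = 715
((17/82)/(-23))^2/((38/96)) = 3468/16895731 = 0.00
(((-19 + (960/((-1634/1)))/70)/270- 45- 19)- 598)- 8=-1034675809/1544130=-670.07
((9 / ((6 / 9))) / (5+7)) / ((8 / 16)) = 9 / 4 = 2.25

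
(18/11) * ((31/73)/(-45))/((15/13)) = -806/60225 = -0.01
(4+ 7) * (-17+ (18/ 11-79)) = -1038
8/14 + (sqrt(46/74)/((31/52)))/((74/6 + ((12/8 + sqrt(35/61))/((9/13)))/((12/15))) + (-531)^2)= -97344 * sqrt(1816885)/5767832778679900775 + 26495512992 * sqrt(851)/164795222247997165 + 4/7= 0.57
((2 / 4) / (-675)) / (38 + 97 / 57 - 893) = 19 / 21887100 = 0.00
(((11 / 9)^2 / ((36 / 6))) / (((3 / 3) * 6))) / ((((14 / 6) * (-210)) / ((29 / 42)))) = -3509 / 60011280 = -0.00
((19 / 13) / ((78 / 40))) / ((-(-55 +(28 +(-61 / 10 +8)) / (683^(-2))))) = -3800 / 70716188127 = -0.00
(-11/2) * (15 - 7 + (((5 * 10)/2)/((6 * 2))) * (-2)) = -253/12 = -21.08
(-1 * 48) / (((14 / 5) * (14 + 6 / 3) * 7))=-15 / 98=-0.15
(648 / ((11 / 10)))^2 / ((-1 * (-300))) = 139968 / 121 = 1156.76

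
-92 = -92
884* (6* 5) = 26520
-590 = -590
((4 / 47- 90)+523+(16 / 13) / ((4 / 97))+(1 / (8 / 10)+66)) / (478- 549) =-1295763 / 173524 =-7.47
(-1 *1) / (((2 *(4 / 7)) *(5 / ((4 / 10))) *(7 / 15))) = -3 / 20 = -0.15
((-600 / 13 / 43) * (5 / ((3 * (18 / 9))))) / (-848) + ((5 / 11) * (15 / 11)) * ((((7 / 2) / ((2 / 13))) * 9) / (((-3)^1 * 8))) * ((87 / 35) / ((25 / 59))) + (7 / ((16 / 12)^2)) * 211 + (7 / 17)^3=2254006768868979 / 2817992251360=799.86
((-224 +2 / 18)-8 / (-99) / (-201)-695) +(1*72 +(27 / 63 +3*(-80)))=-151336373 / 139293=-1086.46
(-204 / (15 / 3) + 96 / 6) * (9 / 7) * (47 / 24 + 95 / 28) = -83607 / 490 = -170.63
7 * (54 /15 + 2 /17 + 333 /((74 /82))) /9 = 221767 /765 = 289.89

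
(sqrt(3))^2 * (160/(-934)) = -240/467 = -0.51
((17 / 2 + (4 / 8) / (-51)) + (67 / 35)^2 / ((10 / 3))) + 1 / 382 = 9.59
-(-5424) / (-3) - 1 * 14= -1822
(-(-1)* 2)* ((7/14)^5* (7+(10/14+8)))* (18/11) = 45/28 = 1.61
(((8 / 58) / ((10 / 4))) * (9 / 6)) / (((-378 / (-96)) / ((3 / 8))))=8 / 1015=0.01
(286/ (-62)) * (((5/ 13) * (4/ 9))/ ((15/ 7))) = -308/ 837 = -0.37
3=3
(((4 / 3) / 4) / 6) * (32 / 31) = 16 / 279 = 0.06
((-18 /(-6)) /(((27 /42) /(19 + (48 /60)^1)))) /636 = 77 /530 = 0.15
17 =17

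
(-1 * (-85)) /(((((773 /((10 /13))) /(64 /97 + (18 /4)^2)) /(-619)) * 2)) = -2134327475 /3899012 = -547.40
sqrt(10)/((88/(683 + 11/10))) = 6841 * sqrt(10)/880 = 24.58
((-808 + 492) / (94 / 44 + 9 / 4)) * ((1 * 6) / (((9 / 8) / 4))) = -889856 / 579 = -1536.88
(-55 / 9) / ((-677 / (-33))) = -605 / 2031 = -0.30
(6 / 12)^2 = 0.25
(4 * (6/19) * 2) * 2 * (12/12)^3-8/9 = 712/171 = 4.16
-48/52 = -12/13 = -0.92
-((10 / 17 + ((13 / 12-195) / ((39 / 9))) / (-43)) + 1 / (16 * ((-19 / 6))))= -178801 / 111112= -1.61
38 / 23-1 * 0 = 38 / 23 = 1.65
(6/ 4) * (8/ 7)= 12/ 7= 1.71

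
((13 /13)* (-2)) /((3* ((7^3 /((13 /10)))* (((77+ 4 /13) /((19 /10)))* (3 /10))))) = -3211 /15512175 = -0.00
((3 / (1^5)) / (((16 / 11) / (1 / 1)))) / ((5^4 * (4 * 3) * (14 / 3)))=33 / 560000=0.00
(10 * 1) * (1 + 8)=90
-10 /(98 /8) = -40 /49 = -0.82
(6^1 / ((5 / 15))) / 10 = 9 / 5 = 1.80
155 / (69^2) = 155 / 4761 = 0.03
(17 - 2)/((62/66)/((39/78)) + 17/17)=99/19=5.21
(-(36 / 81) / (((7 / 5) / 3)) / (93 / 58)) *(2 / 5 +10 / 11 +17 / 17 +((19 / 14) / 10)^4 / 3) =-848958340399 / 618968196000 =-1.37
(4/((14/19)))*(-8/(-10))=4.34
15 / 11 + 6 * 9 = 609 / 11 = 55.36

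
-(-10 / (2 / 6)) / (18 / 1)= 5 / 3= 1.67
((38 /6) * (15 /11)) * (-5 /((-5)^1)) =95 /11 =8.64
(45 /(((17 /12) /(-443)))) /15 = -15948 /17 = -938.12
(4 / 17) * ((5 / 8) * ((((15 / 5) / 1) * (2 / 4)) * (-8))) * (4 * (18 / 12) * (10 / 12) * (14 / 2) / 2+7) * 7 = -302.65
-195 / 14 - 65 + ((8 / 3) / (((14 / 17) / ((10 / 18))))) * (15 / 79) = -782255 / 9954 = -78.59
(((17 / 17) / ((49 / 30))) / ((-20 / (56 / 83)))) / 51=-0.00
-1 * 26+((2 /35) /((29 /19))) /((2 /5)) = -25.91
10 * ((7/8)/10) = 7/8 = 0.88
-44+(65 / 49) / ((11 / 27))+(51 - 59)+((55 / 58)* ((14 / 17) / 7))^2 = -6383995902 / 131003411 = -48.73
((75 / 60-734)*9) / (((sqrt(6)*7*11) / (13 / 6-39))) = 647751*sqrt(6) / 1232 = 1287.87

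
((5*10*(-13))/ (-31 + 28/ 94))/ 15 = 1.41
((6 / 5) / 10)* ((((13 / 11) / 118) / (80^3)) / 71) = 39 / 1179622400000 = 0.00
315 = 315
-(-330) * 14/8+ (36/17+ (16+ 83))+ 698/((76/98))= 1019821/646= 1578.67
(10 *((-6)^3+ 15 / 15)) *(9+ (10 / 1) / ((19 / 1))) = -389150 / 19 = -20481.58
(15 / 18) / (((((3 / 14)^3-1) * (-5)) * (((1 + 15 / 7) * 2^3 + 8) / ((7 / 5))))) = 0.01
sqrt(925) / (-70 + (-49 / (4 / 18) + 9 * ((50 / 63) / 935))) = -13090 * sqrt(37) / 760509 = -0.10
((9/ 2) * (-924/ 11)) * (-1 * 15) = 5670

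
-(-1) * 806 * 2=1612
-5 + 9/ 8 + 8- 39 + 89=433/ 8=54.12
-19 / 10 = -1.90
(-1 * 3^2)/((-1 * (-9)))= -1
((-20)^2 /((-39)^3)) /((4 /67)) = -6700 /59319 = -0.11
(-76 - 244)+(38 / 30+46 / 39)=-20641 / 65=-317.55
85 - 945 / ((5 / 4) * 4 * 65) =5336 / 65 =82.09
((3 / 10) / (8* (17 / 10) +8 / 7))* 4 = 7 / 86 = 0.08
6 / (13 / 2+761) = 12 / 1535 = 0.01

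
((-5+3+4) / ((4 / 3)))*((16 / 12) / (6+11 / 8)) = 16 / 59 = 0.27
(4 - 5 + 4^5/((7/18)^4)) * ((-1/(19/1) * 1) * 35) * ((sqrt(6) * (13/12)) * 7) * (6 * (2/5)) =-1397409299 * sqrt(6)/931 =-3676627.01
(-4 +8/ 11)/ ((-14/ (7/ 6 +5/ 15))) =0.35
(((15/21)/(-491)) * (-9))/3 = 15/3437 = 0.00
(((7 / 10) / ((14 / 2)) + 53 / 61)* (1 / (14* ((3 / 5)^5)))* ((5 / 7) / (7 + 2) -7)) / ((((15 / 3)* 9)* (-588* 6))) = 2684125 / 69187004712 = 0.00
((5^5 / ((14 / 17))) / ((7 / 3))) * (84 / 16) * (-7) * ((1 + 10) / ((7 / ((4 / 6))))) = -1753125 / 28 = -62611.61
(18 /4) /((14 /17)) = 153 /28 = 5.46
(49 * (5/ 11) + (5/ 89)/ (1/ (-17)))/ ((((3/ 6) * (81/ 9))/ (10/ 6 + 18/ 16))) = 699145/ 52866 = 13.22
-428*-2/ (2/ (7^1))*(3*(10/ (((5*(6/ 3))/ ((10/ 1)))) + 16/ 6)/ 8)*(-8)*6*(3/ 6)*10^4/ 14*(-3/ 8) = 91485000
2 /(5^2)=0.08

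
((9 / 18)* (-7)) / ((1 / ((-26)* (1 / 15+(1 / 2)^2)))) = 1729 / 60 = 28.82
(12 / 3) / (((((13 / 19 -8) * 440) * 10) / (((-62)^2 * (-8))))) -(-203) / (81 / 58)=461892982 / 3096225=149.18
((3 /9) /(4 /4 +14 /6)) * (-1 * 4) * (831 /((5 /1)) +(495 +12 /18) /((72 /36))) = -12421 /75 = -165.61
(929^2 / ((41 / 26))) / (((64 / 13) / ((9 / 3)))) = 437561787 / 1312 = 333507.46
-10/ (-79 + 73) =5/ 3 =1.67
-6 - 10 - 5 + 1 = -20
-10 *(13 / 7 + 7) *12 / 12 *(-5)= 3100 / 7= 442.86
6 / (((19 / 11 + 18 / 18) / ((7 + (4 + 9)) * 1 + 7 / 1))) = 297 / 5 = 59.40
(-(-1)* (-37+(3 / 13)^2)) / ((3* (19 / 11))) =-68684 / 9633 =-7.13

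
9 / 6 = 3 / 2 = 1.50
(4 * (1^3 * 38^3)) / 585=219488 / 585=375.19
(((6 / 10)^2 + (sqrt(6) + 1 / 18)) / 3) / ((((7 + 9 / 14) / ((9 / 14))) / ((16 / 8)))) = 187 / 8025 + 6 * sqrt(6) / 107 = 0.16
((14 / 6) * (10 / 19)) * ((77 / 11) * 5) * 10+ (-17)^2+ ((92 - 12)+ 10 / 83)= 3779809 / 4731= 798.95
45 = 45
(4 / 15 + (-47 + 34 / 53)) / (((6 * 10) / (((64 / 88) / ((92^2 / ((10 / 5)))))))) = -36643 / 277566300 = -0.00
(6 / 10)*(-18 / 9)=-6 / 5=-1.20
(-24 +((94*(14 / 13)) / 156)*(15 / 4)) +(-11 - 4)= -36.57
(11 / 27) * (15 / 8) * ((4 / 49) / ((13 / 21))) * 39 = 55 / 14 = 3.93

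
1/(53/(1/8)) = 1/424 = 0.00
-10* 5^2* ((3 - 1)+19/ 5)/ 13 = -1450/ 13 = -111.54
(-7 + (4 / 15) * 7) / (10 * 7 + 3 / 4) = -308 / 4245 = -0.07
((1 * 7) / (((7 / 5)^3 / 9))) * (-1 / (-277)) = 1125 / 13573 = 0.08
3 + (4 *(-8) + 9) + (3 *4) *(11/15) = -56/5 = -11.20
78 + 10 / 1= 88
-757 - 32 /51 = -38639 /51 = -757.63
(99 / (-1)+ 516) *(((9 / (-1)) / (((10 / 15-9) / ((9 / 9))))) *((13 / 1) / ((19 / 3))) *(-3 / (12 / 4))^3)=-439101 / 475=-924.42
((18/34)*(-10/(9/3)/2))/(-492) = 0.00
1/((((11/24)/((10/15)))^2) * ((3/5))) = 1280/363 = 3.53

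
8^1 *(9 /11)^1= 72 /11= 6.55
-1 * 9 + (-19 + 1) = -27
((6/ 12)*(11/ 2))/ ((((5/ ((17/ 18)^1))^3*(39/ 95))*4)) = 1026817/ 90979200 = 0.01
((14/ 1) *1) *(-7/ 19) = -98/ 19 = -5.16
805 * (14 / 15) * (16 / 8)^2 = 9016 / 3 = 3005.33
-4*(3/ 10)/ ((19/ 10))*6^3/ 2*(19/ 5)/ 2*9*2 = -11664/ 5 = -2332.80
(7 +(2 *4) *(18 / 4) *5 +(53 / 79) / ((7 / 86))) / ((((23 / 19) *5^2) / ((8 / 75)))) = 16411288 / 23848125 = 0.69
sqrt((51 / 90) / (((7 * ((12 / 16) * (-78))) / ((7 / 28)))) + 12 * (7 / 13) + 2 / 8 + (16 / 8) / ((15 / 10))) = sqrt(134898855) / 4095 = 2.84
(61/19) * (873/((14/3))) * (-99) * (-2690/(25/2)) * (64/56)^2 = 544581366912/32585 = 16712639.77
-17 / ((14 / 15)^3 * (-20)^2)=-2295 / 43904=-0.05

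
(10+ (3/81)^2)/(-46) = -317/1458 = -0.22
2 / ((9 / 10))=20 / 9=2.22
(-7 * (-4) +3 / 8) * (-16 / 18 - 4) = -138.72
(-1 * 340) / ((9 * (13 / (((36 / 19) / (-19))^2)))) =-48960 / 1694173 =-0.03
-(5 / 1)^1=-5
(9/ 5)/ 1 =9/ 5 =1.80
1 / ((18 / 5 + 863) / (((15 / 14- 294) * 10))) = -102525 / 30331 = -3.38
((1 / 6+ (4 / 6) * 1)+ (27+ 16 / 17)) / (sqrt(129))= 2935 * sqrt(129) / 13158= 2.53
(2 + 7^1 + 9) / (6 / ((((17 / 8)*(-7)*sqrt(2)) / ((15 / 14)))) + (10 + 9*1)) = 2698920*sqrt(2) / 250429129 + 237310038 / 250429129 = 0.96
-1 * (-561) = 561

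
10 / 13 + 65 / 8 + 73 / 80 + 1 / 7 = 72433 / 7280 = 9.95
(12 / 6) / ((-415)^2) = 2 / 172225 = 0.00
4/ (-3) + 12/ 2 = 14/ 3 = 4.67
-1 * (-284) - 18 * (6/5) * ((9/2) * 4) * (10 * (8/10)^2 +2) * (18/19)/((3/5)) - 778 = -536818/95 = -5650.72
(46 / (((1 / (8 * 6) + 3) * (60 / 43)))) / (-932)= -1978 / 168925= -0.01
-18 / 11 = -1.64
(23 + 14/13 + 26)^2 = 423801/169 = 2507.70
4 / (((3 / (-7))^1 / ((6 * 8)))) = -448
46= 46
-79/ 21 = -3.76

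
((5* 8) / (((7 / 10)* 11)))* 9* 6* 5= 108000 / 77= 1402.60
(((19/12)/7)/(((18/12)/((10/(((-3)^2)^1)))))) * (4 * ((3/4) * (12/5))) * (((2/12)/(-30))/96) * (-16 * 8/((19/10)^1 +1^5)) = 0.00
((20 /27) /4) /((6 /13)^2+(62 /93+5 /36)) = 3380 /18591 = 0.18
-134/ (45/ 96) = -4288/ 15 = -285.87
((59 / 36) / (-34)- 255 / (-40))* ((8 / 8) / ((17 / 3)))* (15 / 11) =440 / 289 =1.52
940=940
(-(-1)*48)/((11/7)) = 336/11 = 30.55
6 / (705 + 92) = 6 / 797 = 0.01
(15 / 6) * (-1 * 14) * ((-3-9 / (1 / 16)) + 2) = 5075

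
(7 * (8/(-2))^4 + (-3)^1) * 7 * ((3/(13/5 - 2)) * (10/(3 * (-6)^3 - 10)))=-44725/47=-951.60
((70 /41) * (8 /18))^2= 78400 /136161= 0.58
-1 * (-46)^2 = -2116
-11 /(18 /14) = -8.56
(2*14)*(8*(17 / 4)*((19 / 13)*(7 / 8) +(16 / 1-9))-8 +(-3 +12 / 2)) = 100639 / 13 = 7741.46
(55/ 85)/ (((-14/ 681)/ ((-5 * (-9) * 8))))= -11330.92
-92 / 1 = -92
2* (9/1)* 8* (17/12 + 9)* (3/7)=4500/7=642.86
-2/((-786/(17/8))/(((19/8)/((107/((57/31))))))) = 6137/27809728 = 0.00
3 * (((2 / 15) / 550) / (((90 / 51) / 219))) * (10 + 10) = 1.81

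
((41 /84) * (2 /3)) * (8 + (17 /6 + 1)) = 2911 /756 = 3.85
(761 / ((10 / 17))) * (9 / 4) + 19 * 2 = 117953 / 40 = 2948.82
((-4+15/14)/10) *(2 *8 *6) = -984/35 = -28.11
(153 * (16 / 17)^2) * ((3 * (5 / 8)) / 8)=540 / 17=31.76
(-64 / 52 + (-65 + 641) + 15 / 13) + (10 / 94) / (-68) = 23928387 / 41548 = 575.92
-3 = -3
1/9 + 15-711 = -6263/9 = -695.89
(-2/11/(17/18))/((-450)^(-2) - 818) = 7290000/30975614813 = 0.00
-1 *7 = -7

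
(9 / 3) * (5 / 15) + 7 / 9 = 16 / 9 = 1.78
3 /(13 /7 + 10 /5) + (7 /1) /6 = 35 /18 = 1.94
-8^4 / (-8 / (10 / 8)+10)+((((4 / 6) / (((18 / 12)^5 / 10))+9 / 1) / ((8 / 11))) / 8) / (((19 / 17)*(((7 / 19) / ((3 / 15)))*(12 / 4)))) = -5572490213 / 4898880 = -1137.50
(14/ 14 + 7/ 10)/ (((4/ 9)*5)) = 153/ 200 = 0.76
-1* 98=-98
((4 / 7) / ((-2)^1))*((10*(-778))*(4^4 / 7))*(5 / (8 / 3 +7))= 59750400 / 1421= 42048.14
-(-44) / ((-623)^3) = -44 / 241804367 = -0.00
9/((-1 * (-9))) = 1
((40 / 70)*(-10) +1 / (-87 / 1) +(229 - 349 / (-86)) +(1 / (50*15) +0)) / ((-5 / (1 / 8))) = -744148427 / 130935000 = -5.68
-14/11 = -1.27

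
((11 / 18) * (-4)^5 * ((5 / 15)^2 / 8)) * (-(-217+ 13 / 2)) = -148192 / 81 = -1829.53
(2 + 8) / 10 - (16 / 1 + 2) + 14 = -3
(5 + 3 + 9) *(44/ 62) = 374/ 31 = 12.06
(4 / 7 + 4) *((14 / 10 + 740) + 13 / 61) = 3390.23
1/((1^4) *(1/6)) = 6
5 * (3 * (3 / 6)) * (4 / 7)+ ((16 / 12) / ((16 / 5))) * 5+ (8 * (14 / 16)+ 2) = 1291 / 84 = 15.37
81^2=6561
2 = 2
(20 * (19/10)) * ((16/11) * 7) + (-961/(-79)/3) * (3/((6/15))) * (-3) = 513883/1738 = 295.67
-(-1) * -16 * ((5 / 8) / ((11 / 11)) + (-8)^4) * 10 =-655460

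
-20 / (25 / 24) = -96 / 5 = -19.20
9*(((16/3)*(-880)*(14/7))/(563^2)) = -84480/316969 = -0.27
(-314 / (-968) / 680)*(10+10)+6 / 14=50467 / 115192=0.44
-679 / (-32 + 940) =-0.75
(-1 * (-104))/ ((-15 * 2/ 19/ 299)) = -295412/ 15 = -19694.13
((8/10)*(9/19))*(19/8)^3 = 3249/640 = 5.08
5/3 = 1.67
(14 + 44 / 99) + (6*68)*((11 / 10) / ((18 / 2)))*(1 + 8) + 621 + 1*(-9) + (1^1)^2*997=93251 / 45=2072.24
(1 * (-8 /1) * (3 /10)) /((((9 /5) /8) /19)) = -608 /3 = -202.67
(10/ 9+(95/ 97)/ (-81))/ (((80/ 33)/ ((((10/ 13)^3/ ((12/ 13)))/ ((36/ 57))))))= 45117875/ 127471968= 0.35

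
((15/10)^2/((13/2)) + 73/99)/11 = 2789/28314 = 0.10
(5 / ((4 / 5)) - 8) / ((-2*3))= 7 / 24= 0.29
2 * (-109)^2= 23762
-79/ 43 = -1.84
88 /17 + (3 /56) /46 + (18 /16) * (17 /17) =276005 /43792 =6.30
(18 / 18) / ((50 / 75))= 3 / 2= 1.50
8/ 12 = 2/ 3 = 0.67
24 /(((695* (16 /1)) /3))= 9 /1390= 0.01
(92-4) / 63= 88 / 63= 1.40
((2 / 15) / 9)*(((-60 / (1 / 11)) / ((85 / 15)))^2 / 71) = 58080 / 20519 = 2.83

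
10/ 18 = 5/ 9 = 0.56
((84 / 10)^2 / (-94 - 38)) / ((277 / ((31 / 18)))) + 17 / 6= 215576 / 76175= 2.83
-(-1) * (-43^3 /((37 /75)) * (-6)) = 35778150 /37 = 966977.03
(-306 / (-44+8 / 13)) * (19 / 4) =12597 / 376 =33.50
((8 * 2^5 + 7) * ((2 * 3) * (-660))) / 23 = -1041480 / 23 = -45281.74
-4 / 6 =-2 / 3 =-0.67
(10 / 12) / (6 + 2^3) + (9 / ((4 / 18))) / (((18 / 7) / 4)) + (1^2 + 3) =5633 / 84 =67.06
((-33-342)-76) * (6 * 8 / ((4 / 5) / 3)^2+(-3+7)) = -306229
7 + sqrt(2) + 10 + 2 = sqrt(2) + 19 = 20.41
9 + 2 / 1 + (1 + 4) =16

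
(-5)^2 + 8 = 33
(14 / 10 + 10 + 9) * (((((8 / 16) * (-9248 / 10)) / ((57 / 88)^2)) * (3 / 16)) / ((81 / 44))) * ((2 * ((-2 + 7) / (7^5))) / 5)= -3348071936 / 12286337175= -0.27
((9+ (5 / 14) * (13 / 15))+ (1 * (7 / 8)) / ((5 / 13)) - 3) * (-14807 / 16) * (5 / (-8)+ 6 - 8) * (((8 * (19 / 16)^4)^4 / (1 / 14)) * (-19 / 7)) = -585158864033416290189470352103 / 11529215046068469760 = -50754440930.73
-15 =-15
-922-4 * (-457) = 906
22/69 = 0.32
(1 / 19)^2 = 1 / 361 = 0.00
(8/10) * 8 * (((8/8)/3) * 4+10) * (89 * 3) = 96832/5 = 19366.40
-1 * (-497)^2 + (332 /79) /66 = -643952297 /2607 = -247008.94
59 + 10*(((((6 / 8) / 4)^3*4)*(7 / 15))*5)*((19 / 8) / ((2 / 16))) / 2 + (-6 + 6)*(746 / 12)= 66401 / 1024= 64.84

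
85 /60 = 17 /12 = 1.42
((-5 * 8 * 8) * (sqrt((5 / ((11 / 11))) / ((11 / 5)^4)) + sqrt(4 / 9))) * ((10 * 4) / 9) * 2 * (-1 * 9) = 640000 * sqrt(5) / 121 + 51200 / 3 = 28893.80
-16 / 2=-8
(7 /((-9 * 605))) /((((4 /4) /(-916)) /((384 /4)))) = 205184 /1815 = 113.05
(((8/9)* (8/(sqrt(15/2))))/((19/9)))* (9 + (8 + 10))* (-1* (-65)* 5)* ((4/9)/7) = 16640* sqrt(30)/133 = 685.27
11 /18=0.61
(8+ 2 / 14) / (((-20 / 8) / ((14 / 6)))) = -38 / 5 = -7.60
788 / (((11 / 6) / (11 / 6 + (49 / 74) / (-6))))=301410 / 407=740.57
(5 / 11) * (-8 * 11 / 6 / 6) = -10 / 9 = -1.11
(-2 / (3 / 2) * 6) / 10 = -4 / 5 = -0.80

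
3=3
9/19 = 0.47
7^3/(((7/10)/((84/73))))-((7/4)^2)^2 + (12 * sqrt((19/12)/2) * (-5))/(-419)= 5 * sqrt(114)/419 + 10361687/18688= 554.58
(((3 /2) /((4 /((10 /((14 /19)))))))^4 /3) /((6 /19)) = 13928056875 /19668992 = 708.12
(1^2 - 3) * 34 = -68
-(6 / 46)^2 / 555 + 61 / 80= 238781 / 313168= 0.76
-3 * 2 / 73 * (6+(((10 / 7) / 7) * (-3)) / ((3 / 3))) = -1584 / 3577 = -0.44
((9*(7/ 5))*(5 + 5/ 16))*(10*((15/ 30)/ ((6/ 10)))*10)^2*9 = 16734375/ 4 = 4183593.75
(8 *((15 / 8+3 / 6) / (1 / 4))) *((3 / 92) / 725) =57 / 16675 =0.00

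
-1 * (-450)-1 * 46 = 404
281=281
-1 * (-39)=39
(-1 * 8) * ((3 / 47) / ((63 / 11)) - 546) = 4311128 / 987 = 4367.91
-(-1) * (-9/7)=-9/7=-1.29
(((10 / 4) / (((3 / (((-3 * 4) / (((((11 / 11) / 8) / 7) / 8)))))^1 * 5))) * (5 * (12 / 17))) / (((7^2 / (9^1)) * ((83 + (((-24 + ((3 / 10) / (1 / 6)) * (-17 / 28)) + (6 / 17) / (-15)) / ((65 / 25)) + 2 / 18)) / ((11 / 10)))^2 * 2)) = -5449639523328 / 83666309890805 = -0.07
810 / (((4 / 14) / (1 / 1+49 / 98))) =8505 / 2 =4252.50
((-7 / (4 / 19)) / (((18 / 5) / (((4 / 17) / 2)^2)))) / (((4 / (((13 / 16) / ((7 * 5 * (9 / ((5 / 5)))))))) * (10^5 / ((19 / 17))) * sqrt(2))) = -4693 * sqrt(2) / 10187596800000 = -0.00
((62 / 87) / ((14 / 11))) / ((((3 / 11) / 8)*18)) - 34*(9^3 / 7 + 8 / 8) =-8395196 / 2349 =-3573.94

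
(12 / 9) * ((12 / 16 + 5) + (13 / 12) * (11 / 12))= 8.99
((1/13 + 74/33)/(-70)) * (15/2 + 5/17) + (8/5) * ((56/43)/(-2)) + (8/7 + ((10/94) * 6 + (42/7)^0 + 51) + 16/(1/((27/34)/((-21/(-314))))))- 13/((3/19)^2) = -1727011398001/6190444260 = -278.98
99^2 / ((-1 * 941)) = -10.42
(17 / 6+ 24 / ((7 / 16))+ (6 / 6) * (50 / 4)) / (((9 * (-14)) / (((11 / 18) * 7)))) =-8107 / 3402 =-2.38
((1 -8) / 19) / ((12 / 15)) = -35 / 76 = -0.46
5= 5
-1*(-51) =51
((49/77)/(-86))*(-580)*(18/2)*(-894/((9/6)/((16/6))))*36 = -1045336320/473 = -2210013.36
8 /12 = 2 /3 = 0.67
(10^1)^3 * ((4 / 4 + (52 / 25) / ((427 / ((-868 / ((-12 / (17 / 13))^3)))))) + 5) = 1671581030 / 278343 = 6005.47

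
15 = 15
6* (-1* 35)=-210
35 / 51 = 0.69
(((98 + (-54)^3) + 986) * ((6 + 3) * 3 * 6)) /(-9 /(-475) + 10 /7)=-84234087000 /4813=-17501368.59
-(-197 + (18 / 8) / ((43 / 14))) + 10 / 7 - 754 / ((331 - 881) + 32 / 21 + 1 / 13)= 17941710153 / 90127226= 199.07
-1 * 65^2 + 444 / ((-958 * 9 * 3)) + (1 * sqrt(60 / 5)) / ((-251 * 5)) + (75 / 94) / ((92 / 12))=-39377803963 / 9320382 -2 * sqrt(3) / 1255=-4224.92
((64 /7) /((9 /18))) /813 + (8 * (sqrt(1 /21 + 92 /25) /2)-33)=-187675 /5691 + 4 * sqrt(41097) /105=-25.25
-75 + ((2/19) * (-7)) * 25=-1775/19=-93.42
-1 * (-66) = 66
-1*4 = -4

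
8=8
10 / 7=1.43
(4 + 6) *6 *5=300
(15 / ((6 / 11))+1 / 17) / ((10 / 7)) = 6559 / 340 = 19.29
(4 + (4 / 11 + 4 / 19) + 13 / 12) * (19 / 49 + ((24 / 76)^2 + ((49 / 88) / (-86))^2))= 2.76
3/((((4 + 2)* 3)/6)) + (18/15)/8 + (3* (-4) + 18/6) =-157/20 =-7.85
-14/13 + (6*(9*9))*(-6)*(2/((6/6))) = -75830/13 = -5833.08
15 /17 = 0.88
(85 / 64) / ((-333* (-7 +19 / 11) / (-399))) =-124355 / 412032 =-0.30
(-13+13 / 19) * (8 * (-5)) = 9360 / 19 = 492.63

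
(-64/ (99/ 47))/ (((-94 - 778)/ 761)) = 286136/ 10791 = 26.52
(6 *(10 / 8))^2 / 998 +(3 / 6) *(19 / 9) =39949 / 35928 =1.11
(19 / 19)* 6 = 6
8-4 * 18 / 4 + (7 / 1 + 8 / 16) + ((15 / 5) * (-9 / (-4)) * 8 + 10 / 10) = 105 / 2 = 52.50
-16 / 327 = -0.05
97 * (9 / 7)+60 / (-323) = 281559 / 2261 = 124.53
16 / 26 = 8 / 13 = 0.62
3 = 3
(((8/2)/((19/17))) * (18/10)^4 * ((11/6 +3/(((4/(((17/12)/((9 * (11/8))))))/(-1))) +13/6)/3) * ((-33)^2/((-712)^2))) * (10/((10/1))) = 0.11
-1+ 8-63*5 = -308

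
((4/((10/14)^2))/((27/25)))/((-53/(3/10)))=-98/2385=-0.04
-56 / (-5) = 56 / 5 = 11.20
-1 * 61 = -61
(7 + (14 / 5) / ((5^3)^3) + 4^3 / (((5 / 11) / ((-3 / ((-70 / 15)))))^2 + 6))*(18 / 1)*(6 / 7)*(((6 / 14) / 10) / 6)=141487131181059 / 76210791015625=1.86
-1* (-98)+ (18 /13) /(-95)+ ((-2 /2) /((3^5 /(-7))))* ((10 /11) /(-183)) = 59194022458 /604111365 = 97.99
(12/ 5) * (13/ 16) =39/ 20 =1.95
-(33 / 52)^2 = -1089 / 2704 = -0.40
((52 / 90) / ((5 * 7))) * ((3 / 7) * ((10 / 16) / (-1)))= -13 / 2940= -0.00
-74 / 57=-1.30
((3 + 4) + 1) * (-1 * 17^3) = -39304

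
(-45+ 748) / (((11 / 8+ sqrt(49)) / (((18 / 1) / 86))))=50616 / 2881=17.57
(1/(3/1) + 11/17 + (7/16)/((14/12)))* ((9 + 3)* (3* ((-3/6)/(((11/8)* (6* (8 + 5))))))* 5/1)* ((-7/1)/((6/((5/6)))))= 96775/87516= 1.11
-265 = -265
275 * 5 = 1375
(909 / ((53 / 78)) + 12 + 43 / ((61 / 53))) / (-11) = -4484605 / 35563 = -126.10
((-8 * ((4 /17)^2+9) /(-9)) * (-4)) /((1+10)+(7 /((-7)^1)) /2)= -167488 /54621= -3.07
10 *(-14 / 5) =-28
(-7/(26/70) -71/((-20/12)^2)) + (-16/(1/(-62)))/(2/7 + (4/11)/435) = 3417.47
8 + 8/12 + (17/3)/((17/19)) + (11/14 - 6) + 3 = 179/14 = 12.79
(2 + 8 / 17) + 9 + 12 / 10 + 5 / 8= 9041 / 680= 13.30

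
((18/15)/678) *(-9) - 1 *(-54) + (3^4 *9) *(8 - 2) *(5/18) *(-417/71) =-284094504/40115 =-7082.00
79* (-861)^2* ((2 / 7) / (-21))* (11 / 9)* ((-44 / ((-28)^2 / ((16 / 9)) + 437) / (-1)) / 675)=-64274716 / 888975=-72.30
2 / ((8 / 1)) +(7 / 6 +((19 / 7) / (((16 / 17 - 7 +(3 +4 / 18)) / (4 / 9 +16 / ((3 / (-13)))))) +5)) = 42533 / 588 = 72.34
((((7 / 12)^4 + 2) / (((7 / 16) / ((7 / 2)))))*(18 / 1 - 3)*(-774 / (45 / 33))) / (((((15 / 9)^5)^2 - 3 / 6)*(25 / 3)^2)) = -1225380655521 / 97361005000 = -12.59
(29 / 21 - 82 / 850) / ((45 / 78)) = 298064 / 133875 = 2.23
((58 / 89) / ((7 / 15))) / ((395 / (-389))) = -67686 / 49217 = -1.38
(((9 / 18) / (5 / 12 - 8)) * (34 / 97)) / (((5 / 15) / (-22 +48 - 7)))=-11628 / 8827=-1.32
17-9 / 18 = 33 / 2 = 16.50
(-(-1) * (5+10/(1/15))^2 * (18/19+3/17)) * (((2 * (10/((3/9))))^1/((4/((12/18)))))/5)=17442150/323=54000.46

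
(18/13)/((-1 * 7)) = -18/91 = -0.20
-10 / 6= -5 / 3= -1.67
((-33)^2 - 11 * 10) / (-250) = -979 / 250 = -3.92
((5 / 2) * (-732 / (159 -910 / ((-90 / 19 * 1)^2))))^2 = 2197213290000 / 9204291721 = 238.72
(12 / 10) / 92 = 3 / 230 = 0.01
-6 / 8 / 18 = -1 / 24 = -0.04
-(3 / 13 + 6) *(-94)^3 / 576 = 934407 / 104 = 8984.68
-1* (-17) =17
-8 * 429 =-3432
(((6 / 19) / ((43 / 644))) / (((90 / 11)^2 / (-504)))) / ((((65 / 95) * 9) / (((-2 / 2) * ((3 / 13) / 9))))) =2181872 / 14715675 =0.15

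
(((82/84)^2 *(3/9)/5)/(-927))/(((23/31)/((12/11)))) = -52111/517140855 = -0.00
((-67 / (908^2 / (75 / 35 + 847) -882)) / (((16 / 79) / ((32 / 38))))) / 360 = -3932699 / 451987200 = -0.01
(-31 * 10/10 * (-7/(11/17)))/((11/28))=853.65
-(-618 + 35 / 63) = 5557 / 9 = 617.44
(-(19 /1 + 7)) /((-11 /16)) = 416 /11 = 37.82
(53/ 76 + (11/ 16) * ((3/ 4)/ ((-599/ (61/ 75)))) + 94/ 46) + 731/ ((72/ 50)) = 1923816203357/ 3769387200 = 510.38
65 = 65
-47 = -47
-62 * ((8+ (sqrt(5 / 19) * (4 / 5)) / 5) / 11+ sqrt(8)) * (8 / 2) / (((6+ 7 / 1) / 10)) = -4960 * sqrt(2) / 13 - 19840 / 143 - 1984 * sqrt(95) / 13585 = -679.74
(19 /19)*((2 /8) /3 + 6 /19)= 0.40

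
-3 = -3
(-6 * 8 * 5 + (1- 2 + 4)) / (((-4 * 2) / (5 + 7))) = 711 / 2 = 355.50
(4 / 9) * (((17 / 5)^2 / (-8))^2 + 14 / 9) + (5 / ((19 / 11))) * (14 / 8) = 102884591 / 15390000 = 6.69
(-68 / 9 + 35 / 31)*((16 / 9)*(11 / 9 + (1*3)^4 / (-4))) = 4912820 / 22599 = 217.39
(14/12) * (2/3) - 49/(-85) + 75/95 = 31159/14535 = 2.14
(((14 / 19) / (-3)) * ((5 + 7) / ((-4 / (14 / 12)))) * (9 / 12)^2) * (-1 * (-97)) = 14259 / 304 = 46.90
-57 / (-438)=19 / 146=0.13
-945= -945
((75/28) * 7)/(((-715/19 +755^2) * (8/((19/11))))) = 1805/254138368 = 0.00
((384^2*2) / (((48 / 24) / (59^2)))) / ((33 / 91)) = 15569928192 / 11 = 1415448017.45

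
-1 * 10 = -10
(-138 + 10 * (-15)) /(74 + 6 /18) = -864 /223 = -3.87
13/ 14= 0.93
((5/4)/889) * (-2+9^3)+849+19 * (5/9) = 27541931/32004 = 860.58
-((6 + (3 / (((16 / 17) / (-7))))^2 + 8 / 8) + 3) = -130009 / 256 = -507.85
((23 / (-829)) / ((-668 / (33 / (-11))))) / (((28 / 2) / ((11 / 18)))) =-253 / 46516848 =-0.00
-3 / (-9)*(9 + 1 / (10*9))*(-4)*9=-1622 / 15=-108.13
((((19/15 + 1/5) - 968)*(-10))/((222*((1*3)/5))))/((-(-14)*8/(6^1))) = 3.89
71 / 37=1.92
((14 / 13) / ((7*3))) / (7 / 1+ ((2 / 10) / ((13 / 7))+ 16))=5 / 2253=0.00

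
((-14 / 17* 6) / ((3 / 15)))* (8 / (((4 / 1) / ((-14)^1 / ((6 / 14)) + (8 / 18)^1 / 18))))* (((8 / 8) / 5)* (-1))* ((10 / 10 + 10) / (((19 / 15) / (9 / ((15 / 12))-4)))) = -26059264 / 2907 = -8964.32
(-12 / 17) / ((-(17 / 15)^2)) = 2700 / 4913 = 0.55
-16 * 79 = -1264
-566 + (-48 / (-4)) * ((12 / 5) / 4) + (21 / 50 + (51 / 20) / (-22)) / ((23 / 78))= -14111549 / 25300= -557.77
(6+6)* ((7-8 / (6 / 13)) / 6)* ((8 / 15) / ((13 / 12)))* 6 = -3968 / 65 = -61.05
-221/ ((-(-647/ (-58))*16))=6409/ 5176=1.24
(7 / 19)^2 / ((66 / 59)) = 2891 / 23826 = 0.12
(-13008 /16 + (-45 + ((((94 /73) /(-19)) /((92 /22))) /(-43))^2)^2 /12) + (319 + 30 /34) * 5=172479750604827085347847234895 /180576481566258023296406451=955.16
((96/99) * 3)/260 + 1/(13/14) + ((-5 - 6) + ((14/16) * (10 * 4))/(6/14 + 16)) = -127966/16445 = -7.78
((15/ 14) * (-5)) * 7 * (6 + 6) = -450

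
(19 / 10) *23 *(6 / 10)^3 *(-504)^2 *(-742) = -1111937004864 / 625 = -1779099207.78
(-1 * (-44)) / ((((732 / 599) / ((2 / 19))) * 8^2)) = 6589 / 111264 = 0.06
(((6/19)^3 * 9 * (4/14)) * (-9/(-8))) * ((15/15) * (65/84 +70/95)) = 1757619/12771458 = 0.14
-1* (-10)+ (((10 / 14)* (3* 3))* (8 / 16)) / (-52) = 7235 / 728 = 9.94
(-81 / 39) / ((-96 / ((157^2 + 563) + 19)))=227079 / 416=545.86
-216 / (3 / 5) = -360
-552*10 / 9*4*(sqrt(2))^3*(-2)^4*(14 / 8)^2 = -721280*sqrt(2) / 3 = -340014.65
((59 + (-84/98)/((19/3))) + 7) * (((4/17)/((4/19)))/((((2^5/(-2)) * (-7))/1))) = 1095/1666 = 0.66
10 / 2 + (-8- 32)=-35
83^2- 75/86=592379/86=6888.13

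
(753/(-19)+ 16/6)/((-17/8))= 17.40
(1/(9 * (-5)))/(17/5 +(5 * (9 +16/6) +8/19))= -19/53142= -0.00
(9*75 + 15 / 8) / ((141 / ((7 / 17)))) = 12635 / 6392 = 1.98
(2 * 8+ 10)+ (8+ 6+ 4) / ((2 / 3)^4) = 937 / 8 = 117.12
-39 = -39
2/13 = 0.15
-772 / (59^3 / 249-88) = -192228 / 183467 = -1.05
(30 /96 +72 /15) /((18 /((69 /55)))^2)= 216361 /8712000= 0.02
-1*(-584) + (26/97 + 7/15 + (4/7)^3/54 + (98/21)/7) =2629395553/4491585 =585.40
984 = 984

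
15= 15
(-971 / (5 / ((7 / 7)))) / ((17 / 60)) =-11652 / 17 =-685.41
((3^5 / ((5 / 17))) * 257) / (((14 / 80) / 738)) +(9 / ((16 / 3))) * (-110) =895440095.52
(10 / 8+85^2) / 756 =9635 / 1008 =9.56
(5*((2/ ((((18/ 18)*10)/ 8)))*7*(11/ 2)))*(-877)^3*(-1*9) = 1869786440676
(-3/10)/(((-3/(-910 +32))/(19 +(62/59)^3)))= -1817692231/1026895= -1770.09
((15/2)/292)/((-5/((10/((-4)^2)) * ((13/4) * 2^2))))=-195/4672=-0.04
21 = 21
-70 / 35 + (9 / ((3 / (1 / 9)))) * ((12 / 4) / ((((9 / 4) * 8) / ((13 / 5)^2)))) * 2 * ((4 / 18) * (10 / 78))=-2404 / 1215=-1.98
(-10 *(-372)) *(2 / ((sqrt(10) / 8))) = 5952 *sqrt(10) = 18821.88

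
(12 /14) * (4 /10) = 12 /35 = 0.34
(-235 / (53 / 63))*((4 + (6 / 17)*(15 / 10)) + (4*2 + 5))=-4411890 / 901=-4896.66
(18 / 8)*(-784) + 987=-777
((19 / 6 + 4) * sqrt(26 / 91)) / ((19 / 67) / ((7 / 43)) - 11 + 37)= 2881 * sqrt(14) / 78066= 0.14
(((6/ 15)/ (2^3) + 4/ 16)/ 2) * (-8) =-1.20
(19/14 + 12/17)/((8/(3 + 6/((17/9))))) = 7365/4624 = 1.59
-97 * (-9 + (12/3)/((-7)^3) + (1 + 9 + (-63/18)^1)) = 167131/686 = 243.63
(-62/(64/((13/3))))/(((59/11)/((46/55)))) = -9269/14160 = -0.65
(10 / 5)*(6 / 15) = 4 / 5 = 0.80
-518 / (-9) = 518 / 9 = 57.56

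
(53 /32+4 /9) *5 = 3025 /288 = 10.50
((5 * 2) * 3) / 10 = 3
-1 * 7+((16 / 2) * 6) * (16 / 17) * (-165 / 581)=-195859 / 9877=-19.83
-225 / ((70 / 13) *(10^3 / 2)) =-117 / 1400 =-0.08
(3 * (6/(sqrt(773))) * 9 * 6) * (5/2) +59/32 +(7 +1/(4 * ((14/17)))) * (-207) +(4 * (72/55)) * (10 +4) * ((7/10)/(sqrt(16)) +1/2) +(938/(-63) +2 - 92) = -867858197/554400 +2430 * sqrt(773)/773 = -1478.00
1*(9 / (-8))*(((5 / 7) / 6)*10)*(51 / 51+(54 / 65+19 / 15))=-755 / 182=-4.15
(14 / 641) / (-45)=-14 / 28845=-0.00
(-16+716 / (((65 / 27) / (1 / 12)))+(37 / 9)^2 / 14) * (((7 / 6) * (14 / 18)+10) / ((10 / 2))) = 433797911 / 19901700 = 21.80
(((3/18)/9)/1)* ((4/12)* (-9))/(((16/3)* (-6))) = 1/576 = 0.00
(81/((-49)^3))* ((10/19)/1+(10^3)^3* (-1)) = 1538999999190/2235331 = 688488.64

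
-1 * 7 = -7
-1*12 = -12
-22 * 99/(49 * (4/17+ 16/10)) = -30855/1274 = -24.22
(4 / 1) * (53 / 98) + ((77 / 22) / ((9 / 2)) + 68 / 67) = 116887 / 29547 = 3.96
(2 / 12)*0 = 0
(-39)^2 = 1521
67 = 67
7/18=0.39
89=89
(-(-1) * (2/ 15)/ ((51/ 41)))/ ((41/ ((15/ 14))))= 1/ 357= 0.00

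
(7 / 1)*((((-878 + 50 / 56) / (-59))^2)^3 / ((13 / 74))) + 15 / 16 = 430120582.35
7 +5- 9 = 3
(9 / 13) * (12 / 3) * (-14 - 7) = -756 / 13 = -58.15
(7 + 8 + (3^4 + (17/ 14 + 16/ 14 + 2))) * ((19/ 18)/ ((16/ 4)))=26695/ 1008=26.48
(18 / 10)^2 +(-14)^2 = 4981 / 25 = 199.24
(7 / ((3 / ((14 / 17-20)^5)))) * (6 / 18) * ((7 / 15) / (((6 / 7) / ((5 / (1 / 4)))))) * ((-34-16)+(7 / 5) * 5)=108612690417101248 / 115008417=944389056.47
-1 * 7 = -7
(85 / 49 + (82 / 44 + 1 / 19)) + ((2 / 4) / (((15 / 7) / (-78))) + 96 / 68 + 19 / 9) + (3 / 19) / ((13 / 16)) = -2206373333 / 203693490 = -10.83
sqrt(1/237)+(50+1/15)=sqrt(237)/237+751/15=50.13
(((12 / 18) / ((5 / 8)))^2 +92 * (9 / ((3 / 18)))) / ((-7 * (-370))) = 559028 / 291375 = 1.92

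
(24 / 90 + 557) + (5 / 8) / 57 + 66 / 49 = 20803179 / 37240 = 558.62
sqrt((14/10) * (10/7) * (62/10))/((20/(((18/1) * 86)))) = 387 * sqrt(310)/25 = 272.55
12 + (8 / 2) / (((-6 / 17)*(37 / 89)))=-1694 / 111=-15.26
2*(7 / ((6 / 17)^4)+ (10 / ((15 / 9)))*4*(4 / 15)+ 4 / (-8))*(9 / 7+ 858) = 1187548267 / 1512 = 785415.52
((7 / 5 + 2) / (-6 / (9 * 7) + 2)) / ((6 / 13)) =1547 / 400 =3.87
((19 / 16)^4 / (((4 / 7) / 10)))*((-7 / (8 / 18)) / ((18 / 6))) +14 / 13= -1237877123 / 6815744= -181.62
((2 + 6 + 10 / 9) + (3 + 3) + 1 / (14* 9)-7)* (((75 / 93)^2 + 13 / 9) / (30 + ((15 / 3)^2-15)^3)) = 0.02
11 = 11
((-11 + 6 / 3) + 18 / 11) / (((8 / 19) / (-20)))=7695 / 22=349.77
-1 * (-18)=18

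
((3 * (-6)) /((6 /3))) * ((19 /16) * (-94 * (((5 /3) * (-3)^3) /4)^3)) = -732371625 /512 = -1430413.33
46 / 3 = 15.33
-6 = -6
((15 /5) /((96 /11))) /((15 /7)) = 77 /480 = 0.16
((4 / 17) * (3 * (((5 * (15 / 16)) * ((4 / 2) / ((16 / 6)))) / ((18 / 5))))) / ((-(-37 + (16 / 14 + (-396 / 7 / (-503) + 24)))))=1320375 / 22496032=0.06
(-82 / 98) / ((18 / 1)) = -41 / 882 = -0.05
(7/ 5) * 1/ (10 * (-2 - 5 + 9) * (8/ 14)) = 49/ 400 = 0.12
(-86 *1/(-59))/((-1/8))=-688/59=-11.66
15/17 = 0.88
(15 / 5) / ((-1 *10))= -3 / 10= -0.30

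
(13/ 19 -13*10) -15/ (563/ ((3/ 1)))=-1384146/ 10697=-129.40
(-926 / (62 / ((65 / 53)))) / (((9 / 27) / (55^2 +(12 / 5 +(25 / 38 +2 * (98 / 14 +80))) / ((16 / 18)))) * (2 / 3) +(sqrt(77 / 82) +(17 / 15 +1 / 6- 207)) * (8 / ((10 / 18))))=65865858017193847006875 * sqrt(6314) / 179654805667505623922495108308 +1110985747668143583538638375 / 179654805667505623922495108308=0.01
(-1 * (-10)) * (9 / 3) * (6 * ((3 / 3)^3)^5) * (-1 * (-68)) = 12240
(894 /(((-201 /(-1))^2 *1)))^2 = 88804 /181360089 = 0.00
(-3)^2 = 9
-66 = -66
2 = 2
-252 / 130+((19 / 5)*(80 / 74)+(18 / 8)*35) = 778447 / 9620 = 80.92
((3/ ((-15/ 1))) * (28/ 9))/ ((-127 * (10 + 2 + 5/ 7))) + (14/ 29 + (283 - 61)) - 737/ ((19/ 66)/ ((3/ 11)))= -133326350014/ 280257885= -475.73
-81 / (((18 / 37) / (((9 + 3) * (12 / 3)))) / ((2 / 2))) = -7992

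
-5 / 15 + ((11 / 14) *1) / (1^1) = 19 / 42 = 0.45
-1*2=-2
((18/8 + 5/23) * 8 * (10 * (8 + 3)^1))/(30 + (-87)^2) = 0.29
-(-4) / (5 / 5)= 4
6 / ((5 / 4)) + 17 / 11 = 349 / 55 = 6.35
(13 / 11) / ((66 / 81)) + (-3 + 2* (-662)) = -320783 / 242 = -1325.55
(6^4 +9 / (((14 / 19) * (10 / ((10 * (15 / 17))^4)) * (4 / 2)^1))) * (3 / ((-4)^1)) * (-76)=166549511934 / 584647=284871.92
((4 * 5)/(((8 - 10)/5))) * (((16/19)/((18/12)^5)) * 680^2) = -11837440000/4617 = -2563881.31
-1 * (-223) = 223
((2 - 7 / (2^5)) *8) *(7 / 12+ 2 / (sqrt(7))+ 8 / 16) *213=12141 *sqrt(7) / 14+ 52611 / 16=5582.62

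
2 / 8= 1 / 4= 0.25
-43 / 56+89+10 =5501 / 56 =98.23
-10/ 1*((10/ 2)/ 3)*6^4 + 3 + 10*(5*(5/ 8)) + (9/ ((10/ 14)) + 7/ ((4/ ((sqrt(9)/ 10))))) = -21552.62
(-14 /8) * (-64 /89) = 112 /89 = 1.26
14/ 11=1.27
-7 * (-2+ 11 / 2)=-49 / 2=-24.50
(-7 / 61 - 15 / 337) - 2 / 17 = -96772 / 349469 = -0.28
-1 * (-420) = 420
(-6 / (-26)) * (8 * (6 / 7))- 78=-6954 / 91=-76.42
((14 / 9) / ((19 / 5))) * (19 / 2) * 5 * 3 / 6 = 175 / 18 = 9.72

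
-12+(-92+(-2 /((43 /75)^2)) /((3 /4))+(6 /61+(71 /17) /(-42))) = -9028656887 /80531346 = -112.11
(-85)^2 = 7225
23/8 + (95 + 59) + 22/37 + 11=49867/296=168.47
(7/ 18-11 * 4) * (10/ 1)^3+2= -43609.11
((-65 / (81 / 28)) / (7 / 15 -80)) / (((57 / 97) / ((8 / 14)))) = 504400 / 1836027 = 0.27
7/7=1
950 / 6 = 475 / 3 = 158.33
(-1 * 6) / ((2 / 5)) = -15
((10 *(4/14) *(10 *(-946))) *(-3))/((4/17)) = 2412300/7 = 344614.29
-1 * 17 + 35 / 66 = -1087 / 66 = -16.47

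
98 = 98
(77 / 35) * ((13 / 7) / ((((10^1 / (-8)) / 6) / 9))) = -30888 / 175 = -176.50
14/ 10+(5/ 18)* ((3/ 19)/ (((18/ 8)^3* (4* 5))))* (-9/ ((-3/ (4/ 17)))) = 1648429/ 1177335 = 1.40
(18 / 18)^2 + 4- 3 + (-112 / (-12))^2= 89.11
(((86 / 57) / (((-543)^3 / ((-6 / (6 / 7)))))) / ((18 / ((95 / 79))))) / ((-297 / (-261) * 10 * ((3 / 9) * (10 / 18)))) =8729 / 4173885392490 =0.00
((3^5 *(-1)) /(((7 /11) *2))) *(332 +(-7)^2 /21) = -63833.79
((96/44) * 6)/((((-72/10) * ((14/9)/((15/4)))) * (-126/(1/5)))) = 15/2156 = 0.01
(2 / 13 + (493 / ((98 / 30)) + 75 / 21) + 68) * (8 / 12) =148.43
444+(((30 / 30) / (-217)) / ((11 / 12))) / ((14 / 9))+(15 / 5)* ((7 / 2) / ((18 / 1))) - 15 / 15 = 88941359 / 200508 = 443.58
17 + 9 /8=145 /8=18.12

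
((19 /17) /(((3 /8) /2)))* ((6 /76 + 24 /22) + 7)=48.70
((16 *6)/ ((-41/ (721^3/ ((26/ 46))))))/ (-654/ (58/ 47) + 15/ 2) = 2285670178624/ 769119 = 2971803.04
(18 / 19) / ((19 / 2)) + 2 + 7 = 3285 / 361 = 9.10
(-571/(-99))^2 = 33.27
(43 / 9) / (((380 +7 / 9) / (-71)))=-3053 / 3427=-0.89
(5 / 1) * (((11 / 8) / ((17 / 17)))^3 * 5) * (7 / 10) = 46585 / 1024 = 45.49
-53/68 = -0.78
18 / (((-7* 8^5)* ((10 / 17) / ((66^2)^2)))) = -181445913 / 71680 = -2531.33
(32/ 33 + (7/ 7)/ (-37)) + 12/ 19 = 36521/ 23199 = 1.57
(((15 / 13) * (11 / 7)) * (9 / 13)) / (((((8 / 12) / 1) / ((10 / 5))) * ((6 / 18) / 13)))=13365 / 91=146.87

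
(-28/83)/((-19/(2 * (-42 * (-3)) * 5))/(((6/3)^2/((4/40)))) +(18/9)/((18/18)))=-1411200/8364823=-0.17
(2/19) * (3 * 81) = 486/19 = 25.58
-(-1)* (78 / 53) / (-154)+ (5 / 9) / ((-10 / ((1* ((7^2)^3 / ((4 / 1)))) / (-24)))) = 480058177 / 7051968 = 68.07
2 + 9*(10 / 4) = 49 / 2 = 24.50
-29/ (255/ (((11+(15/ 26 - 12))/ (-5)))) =-319/ 33150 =-0.01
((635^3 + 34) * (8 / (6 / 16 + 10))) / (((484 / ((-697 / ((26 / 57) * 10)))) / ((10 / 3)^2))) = -6955574274640 / 10043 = -692579336.32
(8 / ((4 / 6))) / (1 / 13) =156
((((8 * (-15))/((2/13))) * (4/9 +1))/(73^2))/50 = -338/79935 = -0.00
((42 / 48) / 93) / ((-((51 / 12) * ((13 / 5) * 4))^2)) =-0.00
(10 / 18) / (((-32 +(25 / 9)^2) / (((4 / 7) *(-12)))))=2160 / 13769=0.16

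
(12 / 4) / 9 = 1 / 3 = 0.33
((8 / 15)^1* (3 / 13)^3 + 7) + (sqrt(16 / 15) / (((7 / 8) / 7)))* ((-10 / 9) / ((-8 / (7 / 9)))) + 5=56* sqrt(15) / 243 + 131892 / 10985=12.90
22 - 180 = -158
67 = 67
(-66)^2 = 4356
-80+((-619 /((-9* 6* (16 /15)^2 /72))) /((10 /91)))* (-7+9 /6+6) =824455 /256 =3220.53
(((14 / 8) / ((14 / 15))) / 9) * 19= 3.96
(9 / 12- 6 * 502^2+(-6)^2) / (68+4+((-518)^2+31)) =-6047949 / 1073708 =-5.63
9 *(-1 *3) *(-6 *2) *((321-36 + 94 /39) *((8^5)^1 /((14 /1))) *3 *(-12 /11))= -64911310848 /91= -713311108.22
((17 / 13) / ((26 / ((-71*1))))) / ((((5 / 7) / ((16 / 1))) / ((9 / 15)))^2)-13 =-69505861 / 105625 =-658.04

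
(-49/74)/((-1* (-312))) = -49/23088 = -0.00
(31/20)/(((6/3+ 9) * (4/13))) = 403/880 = 0.46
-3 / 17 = -0.18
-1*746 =-746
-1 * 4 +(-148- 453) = -605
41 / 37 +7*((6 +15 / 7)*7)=14804 / 37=400.11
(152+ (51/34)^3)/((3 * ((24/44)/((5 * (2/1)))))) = 68365/72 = 949.51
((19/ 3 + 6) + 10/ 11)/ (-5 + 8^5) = 437/ 1081179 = 0.00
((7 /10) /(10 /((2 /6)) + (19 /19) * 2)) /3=7 /960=0.01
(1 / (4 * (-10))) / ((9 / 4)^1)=-1 / 90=-0.01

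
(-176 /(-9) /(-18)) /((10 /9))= -44 /45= -0.98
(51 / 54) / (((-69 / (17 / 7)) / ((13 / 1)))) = -3757 / 8694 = -0.43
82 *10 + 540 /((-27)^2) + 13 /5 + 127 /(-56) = 6207311 /7560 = 821.07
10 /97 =0.10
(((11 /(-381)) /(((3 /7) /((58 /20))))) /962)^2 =4986289 /120904538835600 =0.00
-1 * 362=-362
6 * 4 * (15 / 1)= 360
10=10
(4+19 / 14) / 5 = 15 / 14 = 1.07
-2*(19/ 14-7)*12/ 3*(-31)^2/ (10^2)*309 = 23458971/ 175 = 134051.26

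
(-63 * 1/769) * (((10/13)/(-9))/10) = 7/9997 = 0.00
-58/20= -29/10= -2.90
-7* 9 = -63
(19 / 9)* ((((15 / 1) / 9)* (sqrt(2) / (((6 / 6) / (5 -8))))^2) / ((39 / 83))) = 15770 / 117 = 134.79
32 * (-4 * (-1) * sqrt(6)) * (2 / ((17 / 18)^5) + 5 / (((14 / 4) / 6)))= 14290607616 * sqrt(6) / 9938999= 3521.95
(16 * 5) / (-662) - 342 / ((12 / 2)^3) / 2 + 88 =691823 / 7944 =87.09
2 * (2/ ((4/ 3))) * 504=1512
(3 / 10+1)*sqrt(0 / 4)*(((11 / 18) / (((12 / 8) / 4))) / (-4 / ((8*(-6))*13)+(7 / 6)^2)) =0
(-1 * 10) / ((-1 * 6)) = 5 / 3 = 1.67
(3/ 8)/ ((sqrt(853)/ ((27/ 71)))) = 81 *sqrt(853)/ 484504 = 0.00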